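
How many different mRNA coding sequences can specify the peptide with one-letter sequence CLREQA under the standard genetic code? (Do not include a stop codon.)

1152

Cys: 2 codons.
Leu: 6 codons.
Arg: 6 codons.
Glu: 2 codons.
Gln: 2 codons.
Ala: 4 codons.
2 × 6 × 6 × 2 × 2 × 4 = 1152.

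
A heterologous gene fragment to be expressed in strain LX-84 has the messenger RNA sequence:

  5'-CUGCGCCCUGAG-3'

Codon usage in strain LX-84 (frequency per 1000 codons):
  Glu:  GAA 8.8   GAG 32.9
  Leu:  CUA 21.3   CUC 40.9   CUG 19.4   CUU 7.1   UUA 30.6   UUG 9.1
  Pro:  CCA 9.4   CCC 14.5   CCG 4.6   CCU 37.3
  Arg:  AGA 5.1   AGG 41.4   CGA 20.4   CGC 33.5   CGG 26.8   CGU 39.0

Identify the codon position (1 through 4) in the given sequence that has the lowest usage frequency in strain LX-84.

Codon 1 CUG (Leu): 19.4 per 1000.
Codon 2 CGC (Arg): 33.5 per 1000.
Codon 3 CCU (Pro): 37.3 per 1000.
Codon 4 GAG (Glu): 32.9 per 1000.
Lowest frequency is 19.4 at codon 1.

1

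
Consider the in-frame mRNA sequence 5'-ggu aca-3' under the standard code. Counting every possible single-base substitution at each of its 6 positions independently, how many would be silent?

6

Codon 1 (GGU, Gly): 3 synonymous substitutions.
Codon 2 (ACA, Thr): 3 synonymous substitutions.
Total: 3 + 3 = 6.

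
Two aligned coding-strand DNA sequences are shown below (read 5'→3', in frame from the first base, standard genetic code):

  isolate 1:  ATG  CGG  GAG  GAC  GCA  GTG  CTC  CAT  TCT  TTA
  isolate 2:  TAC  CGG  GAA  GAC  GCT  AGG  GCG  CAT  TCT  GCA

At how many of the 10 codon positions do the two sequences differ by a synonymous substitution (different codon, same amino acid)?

2

Codon 1: ATG Met / TAC Tyr — nonsynonymous.
Codon 2: CGG Arg / CGG Arg — identical.
Codon 3: GAG Glu / GAA Glu — synonymous.
Codon 4: GAC Asp / GAC Asp — identical.
Codon 5: GCA Ala / GCT Ala — synonymous.
Codon 6: GTG Val / AGG Arg — nonsynonymous.
Codon 7: CTC Leu / GCG Ala — nonsynonymous.
Codon 8: CAT His / CAT His — identical.
Codon 9: TCT Ser / TCT Ser — identical.
Codon 10: TTA Leu / GCA Ala — nonsynonymous.
Synonymous differences: 2.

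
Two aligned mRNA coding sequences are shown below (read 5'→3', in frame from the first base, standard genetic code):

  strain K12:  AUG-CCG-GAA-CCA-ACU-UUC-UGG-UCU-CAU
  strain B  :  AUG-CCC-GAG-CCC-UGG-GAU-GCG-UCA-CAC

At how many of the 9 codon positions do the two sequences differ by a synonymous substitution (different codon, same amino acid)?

5

Codon 1: AUG Met / AUG Met — identical.
Codon 2: CCG Pro / CCC Pro — synonymous.
Codon 3: GAA Glu / GAG Glu — synonymous.
Codon 4: CCA Pro / CCC Pro — synonymous.
Codon 5: ACU Thr / UGG Trp — nonsynonymous.
Codon 6: UUC Phe / GAU Asp — nonsynonymous.
Codon 7: UGG Trp / GCG Ala — nonsynonymous.
Codon 8: UCU Ser / UCA Ser — synonymous.
Codon 9: CAU His / CAC His — synonymous.
Synonymous differences: 5.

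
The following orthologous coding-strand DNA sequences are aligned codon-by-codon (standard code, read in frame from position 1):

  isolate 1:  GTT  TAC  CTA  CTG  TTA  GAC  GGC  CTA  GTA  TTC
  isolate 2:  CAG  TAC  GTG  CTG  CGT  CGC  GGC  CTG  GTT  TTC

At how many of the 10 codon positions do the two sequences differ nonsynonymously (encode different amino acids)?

Codon 1: GTT Val / CAG Gln — nonsynonymous.
Codon 2: TAC Tyr / TAC Tyr — identical.
Codon 3: CTA Leu / GTG Val — nonsynonymous.
Codon 4: CTG Leu / CTG Leu — identical.
Codon 5: TTA Leu / CGT Arg — nonsynonymous.
Codon 6: GAC Asp / CGC Arg — nonsynonymous.
Codon 7: GGC Gly / GGC Gly — identical.
Codon 8: CTA Leu / CTG Leu — synonymous.
Codon 9: GTA Val / GTT Val — synonymous.
Codon 10: TTC Phe / TTC Phe — identical.
Nonsynonymous differences: 4.

4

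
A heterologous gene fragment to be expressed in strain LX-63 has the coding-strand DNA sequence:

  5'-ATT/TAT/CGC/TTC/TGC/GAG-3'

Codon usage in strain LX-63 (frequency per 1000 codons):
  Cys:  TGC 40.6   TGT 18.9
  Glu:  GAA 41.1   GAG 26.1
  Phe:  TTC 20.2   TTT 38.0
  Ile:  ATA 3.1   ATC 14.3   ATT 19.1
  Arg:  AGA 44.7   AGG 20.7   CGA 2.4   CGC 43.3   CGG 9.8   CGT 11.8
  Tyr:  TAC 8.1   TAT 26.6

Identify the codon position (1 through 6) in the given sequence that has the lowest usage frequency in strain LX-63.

1

Codon 1 ATT (Ile): 19.1 per 1000.
Codon 2 TAT (Tyr): 26.6 per 1000.
Codon 3 CGC (Arg): 43.3 per 1000.
Codon 4 TTC (Phe): 20.2 per 1000.
Codon 5 TGC (Cys): 40.6 per 1000.
Codon 6 GAG (Glu): 26.1 per 1000.
Lowest frequency is 19.1 at codon 1.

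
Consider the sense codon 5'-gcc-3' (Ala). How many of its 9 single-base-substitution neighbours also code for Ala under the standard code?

Position 1: none → 0 synonymous.
Position 2: none → 0 synonymous.
Position 3: GCU, GCA, GCG → 3 synonymous.
Total: 0 + 0 + 3 = 3.

3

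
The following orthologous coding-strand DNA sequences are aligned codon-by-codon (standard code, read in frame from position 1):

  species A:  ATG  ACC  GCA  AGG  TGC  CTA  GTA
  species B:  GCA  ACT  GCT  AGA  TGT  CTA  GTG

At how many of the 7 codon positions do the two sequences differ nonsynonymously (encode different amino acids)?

1

Codon 1: ATG Met / GCA Ala — nonsynonymous.
Codon 2: ACC Thr / ACT Thr — synonymous.
Codon 3: GCA Ala / GCT Ala — synonymous.
Codon 4: AGG Arg / AGA Arg — synonymous.
Codon 5: TGC Cys / TGT Cys — synonymous.
Codon 6: CTA Leu / CTA Leu — identical.
Codon 7: GTA Val / GTG Val — synonymous.
Nonsynonymous differences: 1.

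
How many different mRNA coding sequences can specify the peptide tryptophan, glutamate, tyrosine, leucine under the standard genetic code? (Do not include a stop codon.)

24

Trp: 1 codon.
Glu: 2 codons.
Tyr: 2 codons.
Leu: 6 codons.
1 × 2 × 2 × 6 = 24.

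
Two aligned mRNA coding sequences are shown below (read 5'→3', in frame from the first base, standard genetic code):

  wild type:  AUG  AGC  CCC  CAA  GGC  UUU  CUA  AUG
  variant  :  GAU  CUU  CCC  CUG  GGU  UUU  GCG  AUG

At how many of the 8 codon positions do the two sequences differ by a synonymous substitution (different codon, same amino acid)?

Codon 1: AUG Met / GAU Asp — nonsynonymous.
Codon 2: AGC Ser / CUU Leu — nonsynonymous.
Codon 3: CCC Pro / CCC Pro — identical.
Codon 4: CAA Gln / CUG Leu — nonsynonymous.
Codon 5: GGC Gly / GGU Gly — synonymous.
Codon 6: UUU Phe / UUU Phe — identical.
Codon 7: CUA Leu / GCG Ala — nonsynonymous.
Codon 8: AUG Met / AUG Met — identical.
Synonymous differences: 1.

1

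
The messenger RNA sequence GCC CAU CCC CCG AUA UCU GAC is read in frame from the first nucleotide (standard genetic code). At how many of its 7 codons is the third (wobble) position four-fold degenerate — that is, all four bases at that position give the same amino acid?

Codon 1 GCC (Ala): third position 4-fold.
Codon 2 CAU (His): third position 2-fold.
Codon 3 CCC (Pro): third position 4-fold.
Codon 4 CCG (Pro): third position 4-fold.
Codon 5 AUA (Ile): third position 3-fold.
Codon 6 UCU (Ser): third position 4-fold.
Codon 7 GAC (Asp): third position 2-fold.
Four-fold degenerate third positions: 4.

4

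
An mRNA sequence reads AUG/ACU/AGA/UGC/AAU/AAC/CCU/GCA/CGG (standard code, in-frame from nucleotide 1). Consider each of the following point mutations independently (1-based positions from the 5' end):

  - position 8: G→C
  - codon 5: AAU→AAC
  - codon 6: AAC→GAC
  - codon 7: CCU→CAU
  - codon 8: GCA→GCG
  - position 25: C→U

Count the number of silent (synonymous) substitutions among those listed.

Codon 3: AGA (Arg) → ACA (Thr) — missense.
Codon 5: AAU (Asn) → AAC (Asn) — synonymous.
Codon 6: AAC (Asn) → GAC (Asp) — missense.
Codon 7: CCU (Pro) → CAU (His) — missense.
Codon 8: GCA (Ala) → GCG (Ala) — synonymous.
Codon 9: CGG (Arg) → UGG (Trp) — missense.
Synonymous: 2 of 6.

2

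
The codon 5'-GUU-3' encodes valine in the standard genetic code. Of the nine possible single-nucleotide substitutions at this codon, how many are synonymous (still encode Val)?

3

Position 1: none → 0 synonymous.
Position 2: none → 0 synonymous.
Position 3: GUC, GUA, GUG → 3 synonymous.
Total: 0 + 0 + 3 = 3.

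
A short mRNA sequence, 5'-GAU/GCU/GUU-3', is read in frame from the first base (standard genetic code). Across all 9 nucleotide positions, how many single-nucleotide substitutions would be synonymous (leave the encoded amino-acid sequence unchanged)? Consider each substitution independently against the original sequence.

Codon 1 (GAU, Asp): 1 synonymous substitution.
Codon 2 (GCU, Ala): 3 synonymous substitutions.
Codon 3 (GUU, Val): 3 synonymous substitutions.
Total: 1 + 3 + 3 = 7.

7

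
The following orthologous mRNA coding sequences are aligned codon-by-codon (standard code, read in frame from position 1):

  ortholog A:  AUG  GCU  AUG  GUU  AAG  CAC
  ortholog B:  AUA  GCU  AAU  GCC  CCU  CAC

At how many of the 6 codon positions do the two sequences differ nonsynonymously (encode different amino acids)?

4

Codon 1: AUG Met / AUA Ile — nonsynonymous.
Codon 2: GCU Ala / GCU Ala — identical.
Codon 3: AUG Met / AAU Asn — nonsynonymous.
Codon 4: GUU Val / GCC Ala — nonsynonymous.
Codon 5: AAG Lys / CCU Pro — nonsynonymous.
Codon 6: CAC His / CAC His — identical.
Nonsynonymous differences: 4.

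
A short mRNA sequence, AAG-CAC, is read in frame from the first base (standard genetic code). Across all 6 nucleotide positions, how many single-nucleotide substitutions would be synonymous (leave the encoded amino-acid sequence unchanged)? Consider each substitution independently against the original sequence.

2

Codon 1 (AAG, Lys): 1 synonymous substitution.
Codon 2 (CAC, His): 1 synonymous substitution.
Total: 1 + 1 = 2.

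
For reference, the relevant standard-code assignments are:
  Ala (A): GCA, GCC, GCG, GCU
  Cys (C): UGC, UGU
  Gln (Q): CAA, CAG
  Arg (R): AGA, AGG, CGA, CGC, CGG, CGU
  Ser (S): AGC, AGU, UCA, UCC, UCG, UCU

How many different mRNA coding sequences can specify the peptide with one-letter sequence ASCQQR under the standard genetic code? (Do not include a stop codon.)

1152

Ala: 4 codons.
Ser: 6 codons.
Cys: 2 codons.
Gln: 2 codons.
Gln: 2 codons.
Arg: 6 codons.
4 × 6 × 2 × 2 × 2 × 6 = 1152.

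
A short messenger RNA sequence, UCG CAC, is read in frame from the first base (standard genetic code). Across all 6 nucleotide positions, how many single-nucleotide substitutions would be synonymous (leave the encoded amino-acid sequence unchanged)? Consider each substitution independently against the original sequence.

4

Codon 1 (UCG, Ser): 3 synonymous substitutions.
Codon 2 (CAC, His): 1 synonymous substitution.
Total: 3 + 1 = 4.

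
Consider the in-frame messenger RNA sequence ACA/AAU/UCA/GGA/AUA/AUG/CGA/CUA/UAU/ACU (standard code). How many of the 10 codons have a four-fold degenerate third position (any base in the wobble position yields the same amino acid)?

6

Codon 1 ACA (Thr): third position 4-fold.
Codon 2 AAU (Asn): third position 2-fold.
Codon 3 UCA (Ser): third position 4-fold.
Codon 4 GGA (Gly): third position 4-fold.
Codon 5 AUA (Ile): third position 3-fold.
Codon 6 AUG (Met): third position 1-fold.
Codon 7 CGA (Arg): third position 4-fold.
Codon 8 CUA (Leu): third position 4-fold.
Codon 9 UAU (Tyr): third position 2-fold.
Codon 10 ACU (Thr): third position 4-fold.
Four-fold degenerate third positions: 6.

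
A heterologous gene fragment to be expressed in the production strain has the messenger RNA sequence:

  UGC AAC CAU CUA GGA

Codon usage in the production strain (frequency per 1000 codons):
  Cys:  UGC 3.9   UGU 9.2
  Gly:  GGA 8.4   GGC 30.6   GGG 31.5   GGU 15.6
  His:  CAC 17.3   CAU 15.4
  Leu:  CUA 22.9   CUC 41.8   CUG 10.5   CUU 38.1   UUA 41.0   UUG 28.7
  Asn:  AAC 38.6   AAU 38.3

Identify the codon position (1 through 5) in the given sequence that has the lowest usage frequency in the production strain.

1

Codon 1 UGC (Cys): 3.9 per 1000.
Codon 2 AAC (Asn): 38.6 per 1000.
Codon 3 CAU (His): 15.4 per 1000.
Codon 4 CUA (Leu): 22.9 per 1000.
Codon 5 GGA (Gly): 8.4 per 1000.
Lowest frequency is 3.9 at codon 1.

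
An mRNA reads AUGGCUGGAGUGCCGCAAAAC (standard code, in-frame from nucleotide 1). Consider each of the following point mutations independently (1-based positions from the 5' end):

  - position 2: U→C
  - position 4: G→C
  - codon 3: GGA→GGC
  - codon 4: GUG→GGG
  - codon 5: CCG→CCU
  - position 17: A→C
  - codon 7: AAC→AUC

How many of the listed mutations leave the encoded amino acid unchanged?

2

Codon 1: AUG (Met) → ACG (Thr) — missense.
Codon 2: GCU (Ala) → CCU (Pro) — missense.
Codon 3: GGA (Gly) → GGC (Gly) — synonymous.
Codon 4: GUG (Val) → GGG (Gly) — missense.
Codon 5: CCG (Pro) → CCU (Pro) — synonymous.
Codon 6: CAA (Gln) → CCA (Pro) — missense.
Codon 7: AAC (Asn) → AUC (Ile) — missense.
Synonymous: 2 of 7.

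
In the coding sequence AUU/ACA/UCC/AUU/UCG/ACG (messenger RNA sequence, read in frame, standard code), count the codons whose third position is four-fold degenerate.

Codon 1 AUU (Ile): third position 3-fold.
Codon 2 ACA (Thr): third position 4-fold.
Codon 3 UCC (Ser): third position 4-fold.
Codon 4 AUU (Ile): third position 3-fold.
Codon 5 UCG (Ser): third position 4-fold.
Codon 6 ACG (Thr): third position 4-fold.
Four-fold degenerate third positions: 4.

4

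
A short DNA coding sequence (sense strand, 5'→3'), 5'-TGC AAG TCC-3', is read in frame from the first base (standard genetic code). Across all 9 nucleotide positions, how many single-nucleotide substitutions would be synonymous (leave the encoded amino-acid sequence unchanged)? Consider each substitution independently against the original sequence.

Codon 1 (TGC, Cys): 1 synonymous substitution.
Codon 2 (AAG, Lys): 1 synonymous substitution.
Codon 3 (TCC, Ser): 3 synonymous substitutions.
Total: 1 + 1 + 3 = 5.

5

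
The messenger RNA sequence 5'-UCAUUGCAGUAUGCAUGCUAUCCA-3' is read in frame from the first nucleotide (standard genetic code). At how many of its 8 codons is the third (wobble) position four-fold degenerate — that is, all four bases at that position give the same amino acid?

Codon 1 UCA (Ser): third position 4-fold.
Codon 2 UUG (Leu): third position 2-fold.
Codon 3 CAG (Gln): third position 2-fold.
Codon 4 UAU (Tyr): third position 2-fold.
Codon 5 GCA (Ala): third position 4-fold.
Codon 6 UGC (Cys): third position 2-fold.
Codon 7 UAU (Tyr): third position 2-fold.
Codon 8 CCA (Pro): third position 4-fold.
Four-fold degenerate third positions: 3.

3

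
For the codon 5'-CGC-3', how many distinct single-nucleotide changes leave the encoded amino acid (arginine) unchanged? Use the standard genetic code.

3

Position 1: none → 0 synonymous.
Position 2: none → 0 synonymous.
Position 3: CGU, CGA, CGG → 3 synonymous.
Total: 0 + 0 + 3 = 3.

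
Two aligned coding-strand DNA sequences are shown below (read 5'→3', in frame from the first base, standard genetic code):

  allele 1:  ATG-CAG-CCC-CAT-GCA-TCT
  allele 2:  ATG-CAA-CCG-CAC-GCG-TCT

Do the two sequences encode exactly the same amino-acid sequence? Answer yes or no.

Codon 1: ATG Met / ATG Met — identical.
Codon 2: CAG Gln / CAA Gln — synonymous.
Codon 3: CCC Pro / CCG Pro — synonymous.
Codon 4: CAT His / CAC His — synonymous.
Codon 5: GCA Ala / GCG Ala — synonymous.
Codon 6: TCT Ser / TCT Ser — identical.
Nonsynonymous differences: 0 → same protein.

yes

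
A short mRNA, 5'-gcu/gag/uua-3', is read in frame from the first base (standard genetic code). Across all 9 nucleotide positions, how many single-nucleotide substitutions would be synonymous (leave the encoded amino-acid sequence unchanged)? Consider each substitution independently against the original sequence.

Codon 1 (GCU, Ala): 3 synonymous substitutions.
Codon 2 (GAG, Glu): 1 synonymous substitution.
Codon 3 (UUA, Leu): 2 synonymous substitutions.
Total: 3 + 1 + 2 = 6.

6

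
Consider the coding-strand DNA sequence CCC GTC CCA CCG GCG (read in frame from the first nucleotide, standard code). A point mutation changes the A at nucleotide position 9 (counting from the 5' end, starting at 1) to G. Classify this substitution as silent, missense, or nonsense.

silent

Position 9 falls in codon 3: CCA → Pro.
After the substitution the codon is CCG → Pro.
Both encode Pro, so the change is synonymous.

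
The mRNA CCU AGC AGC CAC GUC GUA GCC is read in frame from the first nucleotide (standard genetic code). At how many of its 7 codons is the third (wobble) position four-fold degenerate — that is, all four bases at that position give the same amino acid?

Codon 1 CCU (Pro): third position 4-fold.
Codon 2 AGC (Ser): third position 2-fold.
Codon 3 AGC (Ser): third position 2-fold.
Codon 4 CAC (His): third position 2-fold.
Codon 5 GUC (Val): third position 4-fold.
Codon 6 GUA (Val): third position 4-fold.
Codon 7 GCC (Ala): third position 4-fold.
Four-fold degenerate third positions: 4.

4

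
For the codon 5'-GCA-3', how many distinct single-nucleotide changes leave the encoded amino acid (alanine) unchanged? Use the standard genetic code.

Position 1: none → 0 synonymous.
Position 2: none → 0 synonymous.
Position 3: GCU, GCC, GCG → 3 synonymous.
Total: 0 + 0 + 3 = 3.

3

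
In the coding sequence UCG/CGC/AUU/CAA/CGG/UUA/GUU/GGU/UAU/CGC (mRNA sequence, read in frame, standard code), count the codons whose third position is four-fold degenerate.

6

Codon 1 UCG (Ser): third position 4-fold.
Codon 2 CGC (Arg): third position 4-fold.
Codon 3 AUU (Ile): third position 3-fold.
Codon 4 CAA (Gln): third position 2-fold.
Codon 5 CGG (Arg): third position 4-fold.
Codon 6 UUA (Leu): third position 2-fold.
Codon 7 GUU (Val): third position 4-fold.
Codon 8 GGU (Gly): third position 4-fold.
Codon 9 UAU (Tyr): third position 2-fold.
Codon 10 CGC (Arg): third position 4-fold.
Four-fold degenerate third positions: 6.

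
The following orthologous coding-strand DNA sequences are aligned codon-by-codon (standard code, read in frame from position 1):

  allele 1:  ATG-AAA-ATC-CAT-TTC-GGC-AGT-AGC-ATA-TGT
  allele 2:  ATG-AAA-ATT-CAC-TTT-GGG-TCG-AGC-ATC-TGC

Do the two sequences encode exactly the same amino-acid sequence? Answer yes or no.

Codon 1: ATG Met / ATG Met — identical.
Codon 2: AAA Lys / AAA Lys — identical.
Codon 3: ATC Ile / ATT Ile — synonymous.
Codon 4: CAT His / CAC His — synonymous.
Codon 5: TTC Phe / TTT Phe — synonymous.
Codon 6: GGC Gly / GGG Gly — synonymous.
Codon 7: AGT Ser / TCG Ser — synonymous.
Codon 8: AGC Ser / AGC Ser — identical.
Codon 9: ATA Ile / ATC Ile — synonymous.
Codon 10: TGT Cys / TGC Cys — synonymous.
Nonsynonymous differences: 0 → same protein.

yes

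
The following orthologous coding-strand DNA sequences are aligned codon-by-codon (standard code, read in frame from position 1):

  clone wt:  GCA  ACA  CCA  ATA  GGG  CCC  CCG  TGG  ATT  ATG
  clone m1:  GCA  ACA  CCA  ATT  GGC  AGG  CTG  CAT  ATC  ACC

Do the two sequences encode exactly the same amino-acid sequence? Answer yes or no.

no

Codon 1: GCA Ala / GCA Ala — identical.
Codon 2: ACA Thr / ACA Thr — identical.
Codon 3: CCA Pro / CCA Pro — identical.
Codon 4: ATA Ile / ATT Ile — synonymous.
Codon 5: GGG Gly / GGC Gly — synonymous.
Codon 6: CCC Pro / AGG Arg — nonsynonymous.
Codon 7: CCG Pro / CTG Leu — nonsynonymous.
Codon 8: TGG Trp / CAT His — nonsynonymous.
Codon 9: ATT Ile / ATC Ile — synonymous.
Codon 10: ATG Met / ACC Thr — nonsynonymous.
Nonsynonymous differences: 4 → different protein.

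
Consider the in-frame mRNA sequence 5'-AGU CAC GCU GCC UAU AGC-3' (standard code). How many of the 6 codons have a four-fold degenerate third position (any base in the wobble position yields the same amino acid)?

2

Codon 1 AGU (Ser): third position 2-fold.
Codon 2 CAC (His): third position 2-fold.
Codon 3 GCU (Ala): third position 4-fold.
Codon 4 GCC (Ala): third position 4-fold.
Codon 5 UAU (Tyr): third position 2-fold.
Codon 6 AGC (Ser): third position 2-fold.
Four-fold degenerate third positions: 2.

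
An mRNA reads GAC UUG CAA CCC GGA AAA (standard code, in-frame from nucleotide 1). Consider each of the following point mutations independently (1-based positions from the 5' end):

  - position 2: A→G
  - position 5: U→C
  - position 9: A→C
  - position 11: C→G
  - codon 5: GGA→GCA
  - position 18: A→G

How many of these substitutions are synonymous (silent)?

1

Codon 1: GAC (Asp) → GGC (Gly) — missense.
Codon 2: UUG (Leu) → UCG (Ser) — missense.
Codon 3: CAA (Gln) → CAC (His) — missense.
Codon 4: CCC (Pro) → CGC (Arg) — missense.
Codon 5: GGA (Gly) → GCA (Ala) — missense.
Codon 6: AAA (Lys) → AAG (Lys) — synonymous.
Synonymous: 1 of 6.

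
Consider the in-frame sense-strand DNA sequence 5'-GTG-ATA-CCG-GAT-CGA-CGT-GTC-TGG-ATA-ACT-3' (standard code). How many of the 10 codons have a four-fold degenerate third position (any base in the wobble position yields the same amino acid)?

6

Codon 1 GTG (Val): third position 4-fold.
Codon 2 ATA (Ile): third position 3-fold.
Codon 3 CCG (Pro): third position 4-fold.
Codon 4 GAT (Asp): third position 2-fold.
Codon 5 CGA (Arg): third position 4-fold.
Codon 6 CGT (Arg): third position 4-fold.
Codon 7 GTC (Val): third position 4-fold.
Codon 8 TGG (Trp): third position 1-fold.
Codon 9 ATA (Ile): third position 3-fold.
Codon 10 ACT (Thr): third position 4-fold.
Four-fold degenerate third positions: 6.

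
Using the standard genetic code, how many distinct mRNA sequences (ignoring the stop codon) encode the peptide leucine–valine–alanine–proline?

Leu: 6 codons.
Val: 4 codons.
Ala: 4 codons.
Pro: 4 codons.
6 × 4 × 4 × 4 = 384.

384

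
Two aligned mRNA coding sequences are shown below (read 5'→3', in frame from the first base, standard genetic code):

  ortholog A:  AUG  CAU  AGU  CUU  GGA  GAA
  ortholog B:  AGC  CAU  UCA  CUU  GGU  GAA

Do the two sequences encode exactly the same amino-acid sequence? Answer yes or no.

no

Codon 1: AUG Met / AGC Ser — nonsynonymous.
Codon 2: CAU His / CAU His — identical.
Codon 3: AGU Ser / UCA Ser — synonymous.
Codon 4: CUU Leu / CUU Leu — identical.
Codon 5: GGA Gly / GGU Gly — synonymous.
Codon 6: GAA Glu / GAA Glu — identical.
Nonsynonymous differences: 1 → different protein.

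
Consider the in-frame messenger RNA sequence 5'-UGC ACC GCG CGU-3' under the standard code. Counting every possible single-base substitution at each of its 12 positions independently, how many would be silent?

10

Codon 1 (UGC, Cys): 1 synonymous substitution.
Codon 2 (ACC, Thr): 3 synonymous substitutions.
Codon 3 (GCG, Ala): 3 synonymous substitutions.
Codon 4 (CGU, Arg): 3 synonymous substitutions.
Total: 1 + 3 + 3 + 3 = 10.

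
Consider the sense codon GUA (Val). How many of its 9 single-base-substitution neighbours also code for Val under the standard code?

Position 1: none → 0 synonymous.
Position 2: none → 0 synonymous.
Position 3: GUU, GUC, GUG → 3 synonymous.
Total: 0 + 0 + 3 = 3.

3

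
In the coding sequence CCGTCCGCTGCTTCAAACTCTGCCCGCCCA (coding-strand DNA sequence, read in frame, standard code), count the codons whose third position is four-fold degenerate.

Codon 1 CCG (Pro): third position 4-fold.
Codon 2 TCC (Ser): third position 4-fold.
Codon 3 GCT (Ala): third position 4-fold.
Codon 4 GCT (Ala): third position 4-fold.
Codon 5 TCA (Ser): third position 4-fold.
Codon 6 AAC (Asn): third position 2-fold.
Codon 7 TCT (Ser): third position 4-fold.
Codon 8 GCC (Ala): third position 4-fold.
Codon 9 CGC (Arg): third position 4-fold.
Codon 10 CCA (Pro): third position 4-fold.
Four-fold degenerate third positions: 9.

9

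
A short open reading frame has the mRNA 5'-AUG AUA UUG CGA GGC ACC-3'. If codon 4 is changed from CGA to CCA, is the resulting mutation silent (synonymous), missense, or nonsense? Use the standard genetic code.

missense

Position 11 falls in codon 4: CGA → Arg.
After the substitution the codon is CCA → Pro.
Arg ≠ Pro, so this is a missense mutation.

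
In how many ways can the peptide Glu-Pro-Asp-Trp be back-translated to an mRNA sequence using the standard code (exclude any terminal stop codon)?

16

Glu: 2 codons.
Pro: 4 codons.
Asp: 2 codons.
Trp: 1 codon.
2 × 4 × 2 × 1 = 16.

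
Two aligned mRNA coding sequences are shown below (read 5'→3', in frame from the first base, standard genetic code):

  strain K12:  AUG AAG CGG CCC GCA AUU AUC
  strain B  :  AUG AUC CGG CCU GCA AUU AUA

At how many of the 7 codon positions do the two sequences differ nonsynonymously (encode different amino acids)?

1

Codon 1: AUG Met / AUG Met — identical.
Codon 2: AAG Lys / AUC Ile — nonsynonymous.
Codon 3: CGG Arg / CGG Arg — identical.
Codon 4: CCC Pro / CCU Pro — synonymous.
Codon 5: GCA Ala / GCA Ala — identical.
Codon 6: AUU Ile / AUU Ile — identical.
Codon 7: AUC Ile / AUA Ile — synonymous.
Nonsynonymous differences: 1.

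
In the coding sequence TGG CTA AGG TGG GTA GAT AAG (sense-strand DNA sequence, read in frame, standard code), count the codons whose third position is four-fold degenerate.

2

Codon 1 TGG (Trp): third position 1-fold.
Codon 2 CTA (Leu): third position 4-fold.
Codon 3 AGG (Arg): third position 2-fold.
Codon 4 TGG (Trp): third position 1-fold.
Codon 5 GTA (Val): third position 4-fold.
Codon 6 GAT (Asp): third position 2-fold.
Codon 7 AAG (Lys): third position 2-fold.
Four-fold degenerate third positions: 2.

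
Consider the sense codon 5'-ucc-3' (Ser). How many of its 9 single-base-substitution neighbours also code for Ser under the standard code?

3

Position 1: none → 0 synonymous.
Position 2: none → 0 synonymous.
Position 3: UCU, UCA, UCG → 3 synonymous.
Total: 0 + 0 + 3 = 3.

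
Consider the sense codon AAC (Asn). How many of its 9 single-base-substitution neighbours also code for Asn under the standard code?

1

Position 1: none → 0 synonymous.
Position 2: none → 0 synonymous.
Position 3: AAT → 1 synonymous.
Total: 0 + 0 + 1 = 1.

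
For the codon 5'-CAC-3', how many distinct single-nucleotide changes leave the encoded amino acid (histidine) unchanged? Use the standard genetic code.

1

Position 1: none → 0 synonymous.
Position 2: none → 0 synonymous.
Position 3: CAU → 1 synonymous.
Total: 0 + 0 + 1 = 1.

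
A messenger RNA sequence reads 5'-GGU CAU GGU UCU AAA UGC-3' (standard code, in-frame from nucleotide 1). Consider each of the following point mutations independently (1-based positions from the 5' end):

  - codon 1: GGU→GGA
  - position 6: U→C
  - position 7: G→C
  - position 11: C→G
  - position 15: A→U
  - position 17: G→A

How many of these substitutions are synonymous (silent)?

Codon 1: GGU (Gly) → GGA (Gly) — synonymous.
Codon 2: CAU (His) → CAC (His) — synonymous.
Codon 3: GGU (Gly) → CGU (Arg) — missense.
Codon 4: UCU (Ser) → UGU (Cys) — missense.
Codon 5: AAA (Lys) → AAU (Asn) — missense.
Codon 6: UGC (Cys) → UAC (Tyr) — missense.
Synonymous: 2 of 6.

2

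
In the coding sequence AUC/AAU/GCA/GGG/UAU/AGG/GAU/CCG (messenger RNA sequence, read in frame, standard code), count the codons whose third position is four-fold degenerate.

3

Codon 1 AUC (Ile): third position 3-fold.
Codon 2 AAU (Asn): third position 2-fold.
Codon 3 GCA (Ala): third position 4-fold.
Codon 4 GGG (Gly): third position 4-fold.
Codon 5 UAU (Tyr): third position 2-fold.
Codon 6 AGG (Arg): third position 2-fold.
Codon 7 GAU (Asp): third position 2-fold.
Codon 8 CCG (Pro): third position 4-fold.
Four-fold degenerate third positions: 3.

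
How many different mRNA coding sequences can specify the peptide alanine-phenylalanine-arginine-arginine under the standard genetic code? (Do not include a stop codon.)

Ala: 4 codons.
Phe: 2 codons.
Arg: 6 codons.
Arg: 6 codons.
4 × 2 × 6 × 6 = 288.

288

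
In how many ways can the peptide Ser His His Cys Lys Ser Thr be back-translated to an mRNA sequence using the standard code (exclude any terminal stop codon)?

Ser: 6 codons.
His: 2 codons.
His: 2 codons.
Cys: 2 codons.
Lys: 2 codons.
Ser: 6 codons.
Thr: 4 codons.
6 × 2 × 2 × 2 × 2 × 6 × 4 = 2304.

2304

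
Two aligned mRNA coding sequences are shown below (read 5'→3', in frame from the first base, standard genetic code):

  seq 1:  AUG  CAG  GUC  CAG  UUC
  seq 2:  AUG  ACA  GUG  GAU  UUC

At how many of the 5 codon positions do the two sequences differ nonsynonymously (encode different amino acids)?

2

Codon 1: AUG Met / AUG Met — identical.
Codon 2: CAG Gln / ACA Thr — nonsynonymous.
Codon 3: GUC Val / GUG Val — synonymous.
Codon 4: CAG Gln / GAU Asp — nonsynonymous.
Codon 5: UUC Phe / UUC Phe — identical.
Nonsynonymous differences: 2.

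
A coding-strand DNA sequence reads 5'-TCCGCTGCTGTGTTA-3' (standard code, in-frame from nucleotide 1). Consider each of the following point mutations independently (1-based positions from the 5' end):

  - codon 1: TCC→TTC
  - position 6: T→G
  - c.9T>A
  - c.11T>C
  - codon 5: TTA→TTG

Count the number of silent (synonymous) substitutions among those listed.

Codon 1: TCC (Ser) → TTC (Phe) — missense.
Codon 2: GCT (Ala) → GCG (Ala) — synonymous.
Codon 3: GCT (Ala) → GCA (Ala) — synonymous.
Codon 4: GTG (Val) → GCG (Ala) — missense.
Codon 5: TTA (Leu) → TTG (Leu) — synonymous.
Synonymous: 3 of 5.

3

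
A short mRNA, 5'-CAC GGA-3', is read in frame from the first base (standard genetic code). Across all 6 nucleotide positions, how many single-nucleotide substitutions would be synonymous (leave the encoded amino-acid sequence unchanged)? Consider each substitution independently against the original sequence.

4

Codon 1 (CAC, His): 1 synonymous substitution.
Codon 2 (GGA, Gly): 3 synonymous substitutions.
Total: 1 + 3 = 4.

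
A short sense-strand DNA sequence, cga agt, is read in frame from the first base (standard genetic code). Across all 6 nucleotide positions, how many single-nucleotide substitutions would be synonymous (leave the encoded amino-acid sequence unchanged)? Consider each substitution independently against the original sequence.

5

Codon 1 (CGA, Arg): 4 synonymous substitutions.
Codon 2 (AGT, Ser): 1 synonymous substitution.
Total: 4 + 1 = 5.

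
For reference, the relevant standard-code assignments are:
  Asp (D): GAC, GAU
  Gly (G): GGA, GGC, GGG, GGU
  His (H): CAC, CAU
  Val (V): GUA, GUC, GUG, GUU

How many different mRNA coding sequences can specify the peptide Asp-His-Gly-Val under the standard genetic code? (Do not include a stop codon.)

Asp: 2 codons.
His: 2 codons.
Gly: 4 codons.
Val: 4 codons.
2 × 2 × 4 × 4 = 64.

64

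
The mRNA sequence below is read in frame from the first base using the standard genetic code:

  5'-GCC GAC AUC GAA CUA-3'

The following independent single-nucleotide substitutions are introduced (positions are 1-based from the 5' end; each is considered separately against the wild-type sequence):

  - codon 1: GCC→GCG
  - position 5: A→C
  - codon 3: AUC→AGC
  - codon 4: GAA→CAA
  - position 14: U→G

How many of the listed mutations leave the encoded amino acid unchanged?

Codon 1: GCC (Ala) → GCG (Ala) — synonymous.
Codon 2: GAC (Asp) → GCC (Ala) — missense.
Codon 3: AUC (Ile) → AGC (Ser) — missense.
Codon 4: GAA (Glu) → CAA (Gln) — missense.
Codon 5: CUA (Leu) → CGA (Arg) — missense.
Synonymous: 1 of 5.

1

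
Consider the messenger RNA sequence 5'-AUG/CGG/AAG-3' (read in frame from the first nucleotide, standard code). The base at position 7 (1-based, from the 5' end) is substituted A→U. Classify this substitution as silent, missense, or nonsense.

Position 7 falls in codon 3: AAG → Lys.
After the substitution the codon is UAG → Stop.
The new codon is a stop codon, so this is a nonsense mutation.

nonsense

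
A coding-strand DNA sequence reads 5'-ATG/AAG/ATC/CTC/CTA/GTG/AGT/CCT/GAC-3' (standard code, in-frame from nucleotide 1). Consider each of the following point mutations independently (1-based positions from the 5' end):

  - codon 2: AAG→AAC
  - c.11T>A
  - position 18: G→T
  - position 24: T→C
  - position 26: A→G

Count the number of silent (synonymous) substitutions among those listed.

2

Codon 2: AAG (Lys) → AAC (Asn) — missense.
Codon 4: CTC (Leu) → CAC (His) — missense.
Codon 6: GTG (Val) → GTT (Val) — synonymous.
Codon 8: CCT (Pro) → CCC (Pro) — synonymous.
Codon 9: GAC (Asp) → GGC (Gly) — missense.
Synonymous: 2 of 5.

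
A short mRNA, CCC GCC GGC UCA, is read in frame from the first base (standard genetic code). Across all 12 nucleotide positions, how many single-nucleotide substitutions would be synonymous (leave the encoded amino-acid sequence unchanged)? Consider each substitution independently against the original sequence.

12

Codon 1 (CCC, Pro): 3 synonymous substitutions.
Codon 2 (GCC, Ala): 3 synonymous substitutions.
Codon 3 (GGC, Gly): 3 synonymous substitutions.
Codon 4 (UCA, Ser): 3 synonymous substitutions.
Total: 3 + 3 + 3 + 3 = 12.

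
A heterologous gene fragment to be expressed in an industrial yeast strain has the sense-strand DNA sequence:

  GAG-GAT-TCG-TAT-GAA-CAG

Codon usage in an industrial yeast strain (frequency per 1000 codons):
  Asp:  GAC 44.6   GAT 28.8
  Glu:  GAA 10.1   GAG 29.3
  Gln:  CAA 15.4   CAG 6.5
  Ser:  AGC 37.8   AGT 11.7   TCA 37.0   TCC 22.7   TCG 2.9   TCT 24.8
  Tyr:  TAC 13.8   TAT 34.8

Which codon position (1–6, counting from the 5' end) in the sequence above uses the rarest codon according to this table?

3

Codon 1 GAG (Glu): 29.3 per 1000.
Codon 2 GAT (Asp): 28.8 per 1000.
Codon 3 TCG (Ser): 2.9 per 1000.
Codon 4 TAT (Tyr): 34.8 per 1000.
Codon 5 GAA (Glu): 10.1 per 1000.
Codon 6 CAG (Gln): 6.5 per 1000.
Lowest frequency is 2.9 at codon 3.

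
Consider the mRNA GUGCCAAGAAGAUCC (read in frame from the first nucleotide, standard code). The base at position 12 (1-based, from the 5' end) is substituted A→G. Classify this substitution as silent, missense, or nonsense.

silent

Position 12 falls in codon 4: AGA → Arg.
After the substitution the codon is AGG → Arg.
Both encode Arg, so the change is synonymous.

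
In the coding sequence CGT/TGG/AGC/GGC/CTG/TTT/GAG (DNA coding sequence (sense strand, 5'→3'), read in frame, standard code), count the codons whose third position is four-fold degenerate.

3

Codon 1 CGT (Arg): third position 4-fold.
Codon 2 TGG (Trp): third position 1-fold.
Codon 3 AGC (Ser): third position 2-fold.
Codon 4 GGC (Gly): third position 4-fold.
Codon 5 CTG (Leu): third position 4-fold.
Codon 6 TTT (Phe): third position 2-fold.
Codon 7 GAG (Glu): third position 2-fold.
Four-fold degenerate third positions: 3.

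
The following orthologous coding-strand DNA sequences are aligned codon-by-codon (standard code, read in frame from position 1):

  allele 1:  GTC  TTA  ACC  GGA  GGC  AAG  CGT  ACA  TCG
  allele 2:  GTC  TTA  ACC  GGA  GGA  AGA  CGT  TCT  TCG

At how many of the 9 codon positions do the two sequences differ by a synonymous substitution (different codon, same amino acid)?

1

Codon 1: GTC Val / GTC Val — identical.
Codon 2: TTA Leu / TTA Leu — identical.
Codon 3: ACC Thr / ACC Thr — identical.
Codon 4: GGA Gly / GGA Gly — identical.
Codon 5: GGC Gly / GGA Gly — synonymous.
Codon 6: AAG Lys / AGA Arg — nonsynonymous.
Codon 7: CGT Arg / CGT Arg — identical.
Codon 8: ACA Thr / TCT Ser — nonsynonymous.
Codon 9: TCG Ser / TCG Ser — identical.
Synonymous differences: 1.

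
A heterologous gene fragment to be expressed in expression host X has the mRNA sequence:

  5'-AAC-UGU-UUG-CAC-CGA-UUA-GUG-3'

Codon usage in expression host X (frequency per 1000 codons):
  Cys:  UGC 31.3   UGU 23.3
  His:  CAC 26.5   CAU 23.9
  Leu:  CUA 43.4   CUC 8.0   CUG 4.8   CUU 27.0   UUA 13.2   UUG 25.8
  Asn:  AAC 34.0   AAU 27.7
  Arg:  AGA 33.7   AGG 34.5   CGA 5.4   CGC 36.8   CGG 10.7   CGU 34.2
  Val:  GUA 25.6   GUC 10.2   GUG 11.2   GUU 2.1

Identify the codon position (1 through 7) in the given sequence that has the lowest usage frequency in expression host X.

5

Codon 1 AAC (Asn): 34.0 per 1000.
Codon 2 UGU (Cys): 23.3 per 1000.
Codon 3 UUG (Leu): 25.8 per 1000.
Codon 4 CAC (His): 26.5 per 1000.
Codon 5 CGA (Arg): 5.4 per 1000.
Codon 6 UUA (Leu): 13.2 per 1000.
Codon 7 GUG (Val): 11.2 per 1000.
Lowest frequency is 5.4 at codon 5.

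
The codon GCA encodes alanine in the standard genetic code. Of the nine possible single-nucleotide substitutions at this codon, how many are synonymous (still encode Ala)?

3

Position 1: none → 0 synonymous.
Position 2: none → 0 synonymous.
Position 3: GCU, GCC, GCG → 3 synonymous.
Total: 0 + 0 + 3 = 3.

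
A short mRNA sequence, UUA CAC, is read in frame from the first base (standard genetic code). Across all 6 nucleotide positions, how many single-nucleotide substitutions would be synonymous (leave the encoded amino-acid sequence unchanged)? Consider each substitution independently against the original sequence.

Codon 1 (UUA, Leu): 2 synonymous substitutions.
Codon 2 (CAC, His): 1 synonymous substitution.
Total: 2 + 1 = 3.

3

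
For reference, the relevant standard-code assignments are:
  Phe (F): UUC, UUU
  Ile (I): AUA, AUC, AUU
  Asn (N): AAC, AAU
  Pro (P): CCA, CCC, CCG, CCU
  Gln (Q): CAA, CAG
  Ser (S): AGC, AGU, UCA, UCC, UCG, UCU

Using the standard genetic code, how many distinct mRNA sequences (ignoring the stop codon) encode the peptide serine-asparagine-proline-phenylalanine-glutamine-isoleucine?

Ser: 6 codons.
Asn: 2 codons.
Pro: 4 codons.
Phe: 2 codons.
Gln: 2 codons.
Ile: 3 codons.
6 × 2 × 4 × 2 × 2 × 3 = 576.

576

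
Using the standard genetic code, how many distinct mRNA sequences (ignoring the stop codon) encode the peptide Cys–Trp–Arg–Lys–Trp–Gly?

96

Cys: 2 codons.
Trp: 1 codon.
Arg: 6 codons.
Lys: 2 codons.
Trp: 1 codon.
Gly: 4 codons.
2 × 1 × 6 × 2 × 1 × 4 = 96.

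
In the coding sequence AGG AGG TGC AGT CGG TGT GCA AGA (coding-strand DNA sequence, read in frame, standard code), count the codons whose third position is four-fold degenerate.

Codon 1 AGG (Arg): third position 2-fold.
Codon 2 AGG (Arg): third position 2-fold.
Codon 3 TGC (Cys): third position 2-fold.
Codon 4 AGT (Ser): third position 2-fold.
Codon 5 CGG (Arg): third position 4-fold.
Codon 6 TGT (Cys): third position 2-fold.
Codon 7 GCA (Ala): third position 4-fold.
Codon 8 AGA (Arg): third position 2-fold.
Four-fold degenerate third positions: 2.

2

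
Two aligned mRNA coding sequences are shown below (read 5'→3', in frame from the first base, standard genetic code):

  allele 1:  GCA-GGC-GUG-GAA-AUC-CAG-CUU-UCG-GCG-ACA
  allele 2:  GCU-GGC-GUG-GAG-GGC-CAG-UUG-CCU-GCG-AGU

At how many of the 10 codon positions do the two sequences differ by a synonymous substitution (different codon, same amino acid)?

Codon 1: GCA Ala / GCU Ala — synonymous.
Codon 2: GGC Gly / GGC Gly — identical.
Codon 3: GUG Val / GUG Val — identical.
Codon 4: GAA Glu / GAG Glu — synonymous.
Codon 5: AUC Ile / GGC Gly — nonsynonymous.
Codon 6: CAG Gln / CAG Gln — identical.
Codon 7: CUU Leu / UUG Leu — synonymous.
Codon 8: UCG Ser / CCU Pro — nonsynonymous.
Codon 9: GCG Ala / GCG Ala — identical.
Codon 10: ACA Thr / AGU Ser — nonsynonymous.
Synonymous differences: 3.

3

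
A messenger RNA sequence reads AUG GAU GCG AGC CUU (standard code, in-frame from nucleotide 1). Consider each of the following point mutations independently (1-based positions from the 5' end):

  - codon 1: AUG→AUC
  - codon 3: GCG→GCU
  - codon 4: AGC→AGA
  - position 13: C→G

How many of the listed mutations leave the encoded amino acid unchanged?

Codon 1: AUG (Met) → AUC (Ile) — missense.
Codon 3: GCG (Ala) → GCU (Ala) — synonymous.
Codon 4: AGC (Ser) → AGA (Arg) — missense.
Codon 5: CUU (Leu) → GUU (Val) — missense.
Synonymous: 1 of 4.

1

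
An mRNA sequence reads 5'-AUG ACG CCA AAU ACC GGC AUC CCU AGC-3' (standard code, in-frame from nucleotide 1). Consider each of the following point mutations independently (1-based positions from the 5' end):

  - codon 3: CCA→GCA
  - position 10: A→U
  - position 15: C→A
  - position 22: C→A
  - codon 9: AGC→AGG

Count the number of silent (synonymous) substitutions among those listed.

1

Codon 3: CCA (Pro) → GCA (Ala) — missense.
Codon 4: AAU (Asn) → UAU (Tyr) — missense.
Codon 5: ACC (Thr) → ACA (Thr) — synonymous.
Codon 8: CCU (Pro) → ACU (Thr) — missense.
Codon 9: AGC (Ser) → AGG (Arg) — missense.
Synonymous: 1 of 5.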